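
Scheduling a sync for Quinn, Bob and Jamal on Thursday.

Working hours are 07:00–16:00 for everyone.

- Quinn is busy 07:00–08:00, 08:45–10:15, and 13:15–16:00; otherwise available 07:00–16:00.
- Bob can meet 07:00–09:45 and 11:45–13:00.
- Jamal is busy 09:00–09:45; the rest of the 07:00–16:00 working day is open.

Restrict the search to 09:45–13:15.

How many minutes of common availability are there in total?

75 minutes

Quinn free within 07:00–16:00: 08:00–08:45, 10:15–13:15.
Jamal free within 07:00–16:00: 07:00–09:00, 09:45–16:00.
Quinn ∩ Bob: 08:00–08:45, 11:45–13:00.
Quinn ∩ Bob ∩ Jamal: 08:00–08:45, 11:45–13:00.
Restricted to 09:45–13:15: 11:45–13:00.
Total common minutes: 75.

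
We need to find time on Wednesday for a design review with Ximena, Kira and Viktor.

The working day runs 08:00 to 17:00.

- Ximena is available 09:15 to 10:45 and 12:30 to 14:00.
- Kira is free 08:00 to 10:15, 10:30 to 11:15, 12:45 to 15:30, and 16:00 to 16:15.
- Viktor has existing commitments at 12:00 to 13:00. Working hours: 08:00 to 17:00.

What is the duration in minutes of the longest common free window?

Viktor free within 08:00–17:00: 08:00–12:00, 13:00–17:00.
Ximena ∩ Kira: 09:15–10:15, 10:30–10:45, 12:45–14:00.
Ximena ∩ Kira ∩ Viktor: 09:15–10:15, 10:30–10:45, 13:00–14:00.
Common window lengths: 60, 15, 60 min; longest is 60.

60 minutes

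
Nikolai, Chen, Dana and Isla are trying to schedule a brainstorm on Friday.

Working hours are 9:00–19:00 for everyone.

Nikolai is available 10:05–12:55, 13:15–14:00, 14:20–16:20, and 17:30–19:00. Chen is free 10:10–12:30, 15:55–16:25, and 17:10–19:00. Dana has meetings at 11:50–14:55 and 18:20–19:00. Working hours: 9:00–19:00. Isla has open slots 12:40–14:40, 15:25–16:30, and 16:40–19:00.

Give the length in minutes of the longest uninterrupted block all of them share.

Dana free within 09:00–19:00: 09:00–11:50, 14:55–18:20.
Nikolai ∩ Chen: 10:10–12:30, 15:55–16:20, 17:30–19:00.
Nikolai ∩ Chen ∩ Dana: 10:10–11:50, 15:55–16:20, 17:30–18:20.
Nikolai ∩ Chen ∩ Dana ∩ Isla: 15:55–16:20, 17:30–18:20.
Common window lengths: 25, 50 min; longest is 50.

50 minutes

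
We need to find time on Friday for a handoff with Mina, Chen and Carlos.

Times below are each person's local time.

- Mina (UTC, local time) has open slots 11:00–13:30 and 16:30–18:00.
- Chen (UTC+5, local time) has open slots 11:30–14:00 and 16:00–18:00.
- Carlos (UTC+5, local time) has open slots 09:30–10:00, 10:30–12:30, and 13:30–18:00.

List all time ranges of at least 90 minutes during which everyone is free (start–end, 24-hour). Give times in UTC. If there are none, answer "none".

11:00–13:00

Mina → UTC: 11:00–13:30, 16:30–18:00.
Chen → UTC: 06:30–09:00, 11:00–13:00.
Carlos → UTC: 04:30–05:00, 05:30–07:30, 08:30–13:00.
Mina ∩ Chen: 11:00–13:00.
Mina ∩ Chen ∩ Carlos: 11:00–13:00.
Windows ≥ 90 min: 11:00–13:00.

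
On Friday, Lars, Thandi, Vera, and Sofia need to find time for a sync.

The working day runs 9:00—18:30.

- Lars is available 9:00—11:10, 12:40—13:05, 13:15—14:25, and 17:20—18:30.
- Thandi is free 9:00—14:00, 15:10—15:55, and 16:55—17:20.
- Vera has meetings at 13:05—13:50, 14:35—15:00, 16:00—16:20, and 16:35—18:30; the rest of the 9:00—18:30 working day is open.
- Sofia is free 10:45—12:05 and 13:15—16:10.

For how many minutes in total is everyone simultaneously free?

Vera free within 09:00–18:30: 09:00–13:05, 13:50–14:35, 15:00–16:00, 16:20–16:35.
Lars ∩ Thandi: 09:00–11:10, 12:40–13:05, 13:15–14:00.
Lars ∩ Thandi ∩ Vera: 09:00–11:10, 12:40–13:05, 13:50–14:00.
Lars ∩ Thandi ∩ Vera ∩ Sofia: 10:45–11:10, 13:50–14:00.
Total common minutes: 25 + 10 = 35.

35 minutes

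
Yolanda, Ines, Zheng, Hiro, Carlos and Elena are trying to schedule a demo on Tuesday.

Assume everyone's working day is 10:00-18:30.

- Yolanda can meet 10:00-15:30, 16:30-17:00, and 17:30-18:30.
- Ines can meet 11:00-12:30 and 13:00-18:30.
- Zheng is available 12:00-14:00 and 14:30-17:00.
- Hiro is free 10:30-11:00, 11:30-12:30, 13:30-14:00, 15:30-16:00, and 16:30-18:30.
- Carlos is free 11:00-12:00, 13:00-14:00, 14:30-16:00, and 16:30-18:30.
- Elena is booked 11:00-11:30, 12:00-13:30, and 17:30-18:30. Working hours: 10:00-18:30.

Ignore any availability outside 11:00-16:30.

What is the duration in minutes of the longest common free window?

30 minutes

Elena free within 10:00–18:30: 10:00–11:00, 11:30–12:00, 13:30–17:30.
Yolanda ∩ Ines: 11:00–12:30, 13:00–15:30, 16:30–17:00, 17:30–18:30.
Yolanda ∩ Ines ∩ Zheng: 12:00–12:30, 13:00–14:00, 14:30–15:30, 16:30–17:00.
Yolanda ∩ Ines ∩ Zheng ∩ Hiro: 12:00–12:30, 13:30–14:00, 16:30–17:00.
Yolanda ∩ Ines ∩ Zheng ∩ Hiro ∩ Carlos: 13:30–14:00, 16:30–17:00.
Yolanda ∩ Ines ∩ Zheng ∩ Hiro ∩ Carlos ∩ Elena: 13:30–14:00, 16:30–17:00.
Restricted to 11:00–16:30: 13:30–14:00.
Single common window of 30 minutes.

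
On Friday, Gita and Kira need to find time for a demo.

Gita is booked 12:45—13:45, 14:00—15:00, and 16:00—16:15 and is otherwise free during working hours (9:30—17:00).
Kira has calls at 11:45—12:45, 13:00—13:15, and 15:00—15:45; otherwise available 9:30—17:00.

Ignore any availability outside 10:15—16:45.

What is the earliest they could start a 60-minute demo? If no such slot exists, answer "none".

Gita free within 09:30–17:00: 09:30–12:45, 13:45–14:00, 15:00–16:00, 16:15–17:00.
Kira free within 09:30–17:00: 09:30–11:45, 12:45–13:00, 13:15–15:00, 15:45–17:00.
Gita ∩ Kira: 09:30–11:45, 13:45–14:00, 15:45–16:00, 16:15–17:00.
Restricted to 10:15–16:45: 10:15–11:45, 13:45–14:00, 15:45–16:00, 16:15–16:45.
Windows ≥ 60 min: 10:15–11:45.
Earliest such window starts at 10:15.

10:15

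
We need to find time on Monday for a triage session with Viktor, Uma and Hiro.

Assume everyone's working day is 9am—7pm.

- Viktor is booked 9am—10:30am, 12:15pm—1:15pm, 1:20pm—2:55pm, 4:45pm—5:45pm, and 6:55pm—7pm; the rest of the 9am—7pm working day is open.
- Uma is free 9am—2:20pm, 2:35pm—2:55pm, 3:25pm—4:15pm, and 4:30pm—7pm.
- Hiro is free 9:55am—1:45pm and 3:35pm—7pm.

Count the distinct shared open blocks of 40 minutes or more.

3

Viktor free within 09:00–19:00: 10:30–12:15, 13:15–13:20, 14:55–16:45, 17:45–18:55.
Viktor ∩ Uma: 10:30–12:15, 13:15–13:20, 15:25–16:15, 16:30–16:45, 17:45–18:55.
Viktor ∩ Uma ∩ Hiro: 10:30–12:15, 13:15–13:20, 15:35–16:15, 16:30–16:45, 17:45–18:55.
Windows ≥ 40 min: 10:30–12:15, 15:35–16:15, 17:45–18:55.
That's 3 windows.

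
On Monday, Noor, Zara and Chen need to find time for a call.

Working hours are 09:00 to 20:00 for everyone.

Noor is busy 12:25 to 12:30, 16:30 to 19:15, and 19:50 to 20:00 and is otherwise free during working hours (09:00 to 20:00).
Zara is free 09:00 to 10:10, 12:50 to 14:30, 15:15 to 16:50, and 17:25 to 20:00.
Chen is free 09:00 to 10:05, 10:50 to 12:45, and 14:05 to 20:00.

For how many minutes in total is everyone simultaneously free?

200 minutes

Noor free within 09:00–20:00: 09:00–12:25, 12:30–16:30, 19:15–19:50.
Noor ∩ Zara: 09:00–10:10, 12:50–14:30, 15:15–16:30, 19:15–19:50.
Noor ∩ Zara ∩ Chen: 09:00–10:05, 14:05–14:30, 15:15–16:30, 19:15–19:50.
Total common minutes: 65 + 25 + 75 + 35 = 200.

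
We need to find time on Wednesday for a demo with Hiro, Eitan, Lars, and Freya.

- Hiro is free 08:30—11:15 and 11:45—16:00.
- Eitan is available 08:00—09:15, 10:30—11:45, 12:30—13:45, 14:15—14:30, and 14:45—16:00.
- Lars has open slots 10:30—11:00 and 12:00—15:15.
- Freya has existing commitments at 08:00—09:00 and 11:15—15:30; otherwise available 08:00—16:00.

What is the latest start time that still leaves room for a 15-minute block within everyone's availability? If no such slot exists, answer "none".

10:45

Freya free within 08:00–16:00: 09:00–11:15, 15:30–16:00.
Hiro ∩ Eitan: 08:30–09:15, 10:30–11:15, 12:30–13:45, 14:15–14:30, 14:45–16:00.
Hiro ∩ Eitan ∩ Lars: 10:30–11:00, 12:30–13:45, 14:15–14:30, 14:45–15:15.
Hiro ∩ Eitan ∩ Lars ∩ Freya: 10:30–11:00.
Windows ≥ 15 min: 10:30–11:00.
Latest start in the last window 10:30–11:00 is 11:00 − 15 min = 10:45.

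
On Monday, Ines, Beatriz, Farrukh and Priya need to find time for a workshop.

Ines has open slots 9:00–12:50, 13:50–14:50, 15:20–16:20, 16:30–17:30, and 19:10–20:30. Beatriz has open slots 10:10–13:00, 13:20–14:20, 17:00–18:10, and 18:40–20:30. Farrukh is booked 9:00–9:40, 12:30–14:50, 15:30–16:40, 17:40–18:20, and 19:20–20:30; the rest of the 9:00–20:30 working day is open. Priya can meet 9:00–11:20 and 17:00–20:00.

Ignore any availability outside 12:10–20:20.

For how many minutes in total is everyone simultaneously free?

40 minutes

Farrukh free within 09:00–20:30: 09:40–12:30, 14:50–15:30, 16:40–17:40, 18:20–19:20.
Ines ∩ Beatriz: 10:10–12:50, 13:50–14:20, 17:00–17:30, 19:10–20:30.
Ines ∩ Beatriz ∩ Farrukh: 10:10–12:30, 17:00–17:30, 19:10–19:20.
Ines ∩ Beatriz ∩ Farrukh ∩ Priya: 10:10–11:20, 17:00–17:30, 19:10–19:20.
Restricted to 12:10–20:20: 17:00–17:30, 19:10–19:20.
Total common minutes: 30 + 10 = 40.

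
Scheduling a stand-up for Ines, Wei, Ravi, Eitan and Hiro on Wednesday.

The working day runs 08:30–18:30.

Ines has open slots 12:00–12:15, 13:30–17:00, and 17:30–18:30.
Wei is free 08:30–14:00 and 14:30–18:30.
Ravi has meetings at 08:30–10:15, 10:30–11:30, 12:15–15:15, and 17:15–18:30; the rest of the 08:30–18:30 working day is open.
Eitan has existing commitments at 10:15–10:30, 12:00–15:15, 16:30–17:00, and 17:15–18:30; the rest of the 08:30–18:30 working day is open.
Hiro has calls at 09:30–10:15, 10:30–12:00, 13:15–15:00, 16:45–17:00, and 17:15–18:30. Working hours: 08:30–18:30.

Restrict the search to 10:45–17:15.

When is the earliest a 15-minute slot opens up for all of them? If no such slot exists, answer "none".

Ravi free within 08:30–18:30: 10:15–10:30, 11:30–12:15, 15:15–17:15.
Eitan free within 08:30–18:30: 08:30–10:15, 10:30–12:00, 15:15–16:30, 17:00–17:15.
Hiro free within 08:30–18:30: 08:30–09:30, 10:15–10:30, 12:00–13:15, 15:00–16:45, 17:00–17:15.
Ines ∩ Wei: 12:00–12:15, 13:30–14:00, 14:30–17:00, 17:30–18:30.
Ines ∩ Wei ∩ Ravi: 12:00–12:15, 15:15–17:00.
Ines ∩ Wei ∩ Ravi ∩ Eitan: 15:15–16:30.
Ines ∩ Wei ∩ Ravi ∩ Eitan ∩ Hiro: 15:15–16:30.
Restricted to 10:45–17:15: 15:15–16:30.
Windows ≥ 15 min: 15:15–16:30.
Earliest such window starts at 15:15.

15:15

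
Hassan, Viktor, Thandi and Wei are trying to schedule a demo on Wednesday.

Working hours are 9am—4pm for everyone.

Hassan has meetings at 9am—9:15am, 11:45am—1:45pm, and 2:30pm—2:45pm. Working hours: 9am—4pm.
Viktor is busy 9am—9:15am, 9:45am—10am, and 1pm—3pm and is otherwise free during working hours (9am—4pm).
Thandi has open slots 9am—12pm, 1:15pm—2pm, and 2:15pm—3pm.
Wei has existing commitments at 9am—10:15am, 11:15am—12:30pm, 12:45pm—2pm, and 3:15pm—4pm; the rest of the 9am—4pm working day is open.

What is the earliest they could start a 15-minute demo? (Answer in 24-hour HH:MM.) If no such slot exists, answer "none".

Hassan free within 09:00–16:00: 09:15–11:45, 13:45–14:30, 14:45–16:00.
Viktor free within 09:00–16:00: 09:15–09:45, 10:00–13:00, 15:00–16:00.
Wei free within 09:00–16:00: 10:15–11:15, 12:30–12:45, 14:00–15:15.
Hassan ∩ Viktor: 09:15–09:45, 10:00–11:45, 15:00–16:00.
Hassan ∩ Viktor ∩ Thandi: 09:15–09:45, 10:00–11:45.
Hassan ∩ Viktor ∩ Thandi ∩ Wei: 10:15–11:15.
Windows ≥ 15 min: 10:15–11:15.
Earliest such window starts at 10:15.

10:15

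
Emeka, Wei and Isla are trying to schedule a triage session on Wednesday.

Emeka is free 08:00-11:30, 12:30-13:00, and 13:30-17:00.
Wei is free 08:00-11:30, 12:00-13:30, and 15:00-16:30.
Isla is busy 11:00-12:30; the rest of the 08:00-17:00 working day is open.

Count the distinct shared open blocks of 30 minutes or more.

Isla free within 08:00–17:00: 08:00–11:00, 12:30–17:00.
Emeka ∩ Wei: 08:00–11:30, 12:30–13:00, 15:00–16:30.
Emeka ∩ Wei ∩ Isla: 08:00–11:00, 12:30–13:00, 15:00–16:30.
Windows ≥ 30 min: 08:00–11:00, 12:30–13:00, 15:00–16:30.
That's 3 windows.

3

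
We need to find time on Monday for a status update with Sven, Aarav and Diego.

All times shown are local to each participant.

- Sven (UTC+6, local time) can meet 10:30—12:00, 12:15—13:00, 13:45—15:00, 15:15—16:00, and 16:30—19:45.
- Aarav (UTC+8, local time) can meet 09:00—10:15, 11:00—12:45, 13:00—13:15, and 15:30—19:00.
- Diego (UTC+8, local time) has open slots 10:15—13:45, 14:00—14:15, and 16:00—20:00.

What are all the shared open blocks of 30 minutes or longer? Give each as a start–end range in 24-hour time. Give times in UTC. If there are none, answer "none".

Sven → UTC: 04:30–06:00, 06:15–07:00, 07:45–09:00, 09:15–10:00, 10:30–13:45.
Aarav → UTC: 01:00–02:15, 03:00–04:45, 05:00–05:15, 07:30–11:00.
Diego → UTC: 02:15–05:45, 06:00–06:15, 08:00–12:00.
Sven ∩ Aarav: 04:30–04:45, 05:00–05:15, 07:45–09:00, 09:15–10:00, 10:30–11:00.
Sven ∩ Aarav ∩ Diego: 04:30–04:45, 05:00–05:15, 08:00–09:00, 09:15–10:00, 10:30–11:00.
Windows ≥ 30 min: 08:00–09:00, 09:15–10:00, 10:30–11:00.

08:00–09:00, 09:15–10:00, 10:30–11:00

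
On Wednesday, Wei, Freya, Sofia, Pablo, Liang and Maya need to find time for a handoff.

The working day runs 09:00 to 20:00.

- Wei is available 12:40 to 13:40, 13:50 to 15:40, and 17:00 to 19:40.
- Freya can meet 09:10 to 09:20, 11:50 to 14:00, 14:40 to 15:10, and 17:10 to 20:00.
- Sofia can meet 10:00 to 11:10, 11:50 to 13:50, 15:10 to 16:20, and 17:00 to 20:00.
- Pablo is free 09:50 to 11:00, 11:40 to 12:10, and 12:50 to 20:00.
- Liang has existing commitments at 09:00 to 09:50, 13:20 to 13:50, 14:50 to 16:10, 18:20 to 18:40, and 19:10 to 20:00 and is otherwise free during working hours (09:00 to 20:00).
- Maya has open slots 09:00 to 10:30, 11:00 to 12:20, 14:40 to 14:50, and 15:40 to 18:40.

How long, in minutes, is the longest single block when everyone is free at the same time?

Liang free within 09:00–20:00: 09:50–13:20, 13:50–14:50, 16:10–18:20, 18:40–19:10.
Wei ∩ Freya: 12:40–13:40, 13:50–14:00, 14:40–15:10, 17:10–19:40.
Wei ∩ Freya ∩ Sofia: 12:40–13:40, 17:10–19:40.
Wei ∩ Freya ∩ Sofia ∩ Pablo: 12:50–13:40, 17:10–19:40.
Wei ∩ Freya ∩ Sofia ∩ Pablo ∩ Liang: 12:50–13:20, 17:10–18:20, 18:40–19:10.
Wei ∩ Freya ∩ Sofia ∩ Pablo ∩ Liang ∩ Maya: 17:10–18:20.
Single common window of 70 minutes.

70 minutes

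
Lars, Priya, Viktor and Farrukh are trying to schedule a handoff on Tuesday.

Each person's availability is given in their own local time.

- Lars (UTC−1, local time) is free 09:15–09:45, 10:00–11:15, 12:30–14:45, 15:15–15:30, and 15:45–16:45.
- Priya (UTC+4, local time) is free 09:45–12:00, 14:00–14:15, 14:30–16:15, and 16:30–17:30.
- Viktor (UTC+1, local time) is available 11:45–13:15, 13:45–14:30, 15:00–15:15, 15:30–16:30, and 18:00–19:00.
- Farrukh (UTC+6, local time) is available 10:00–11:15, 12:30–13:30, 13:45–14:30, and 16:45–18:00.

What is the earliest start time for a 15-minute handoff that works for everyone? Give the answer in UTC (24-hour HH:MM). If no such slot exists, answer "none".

Lars → UTC: 10:15–10:45, 11:00–12:15, 13:30–15:45, 16:15–16:30, 16:45–17:45.
Priya → UTC: 05:45–08:00, 10:00–10:15, 10:30–12:15, 12:30–13:30.
Viktor → UTC: 10:45–12:15, 12:45–13:30, 14:00–14:15, 14:30–15:30, 17:00–18:00.
Farrukh → UTC: 04:00–05:15, 06:30–07:30, 07:45–08:30, 10:45–12:00.
Lars ∩ Priya: 10:30–10:45, 11:00–12:15.
Lars ∩ Priya ∩ Viktor: 11:00–12:15.
Lars ∩ Priya ∩ Viktor ∩ Farrukh: 11:00–12:00.
Windows ≥ 15 min: 11:00–12:00.
Earliest such window starts at 11:00.

11:00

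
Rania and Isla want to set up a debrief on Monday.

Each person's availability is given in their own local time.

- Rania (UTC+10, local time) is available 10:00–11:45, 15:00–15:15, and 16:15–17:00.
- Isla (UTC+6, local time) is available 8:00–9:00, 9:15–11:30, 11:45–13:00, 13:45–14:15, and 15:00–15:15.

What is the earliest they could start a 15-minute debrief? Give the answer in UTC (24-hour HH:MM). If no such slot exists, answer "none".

Rania → UTC: 00:00–01:45, 05:00–05:15, 06:15–07:00.
Isla → UTC: 02:00–03:00, 03:15–05:30, 05:45–07:00, 07:45–08:15, 09:00–09:15.
Rania ∩ Isla: 05:00–05:15, 06:15–07:00.
Windows ≥ 15 min: 05:00–05:15, 06:15–07:00.
Earliest such window starts at 05:00.

05:00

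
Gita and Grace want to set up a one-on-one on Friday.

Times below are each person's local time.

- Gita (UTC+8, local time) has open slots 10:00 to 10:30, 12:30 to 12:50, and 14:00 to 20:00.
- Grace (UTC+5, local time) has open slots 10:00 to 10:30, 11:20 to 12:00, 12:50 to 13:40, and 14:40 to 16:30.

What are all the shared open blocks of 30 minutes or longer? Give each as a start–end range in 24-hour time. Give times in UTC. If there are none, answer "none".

Gita → UTC: 02:00–02:30, 04:30–04:50, 06:00–12:00.
Grace → UTC: 05:00–05:30, 06:20–07:00, 07:50–08:40, 09:40–11:30.
Gita ∩ Grace: 06:20–07:00, 07:50–08:40, 09:40–11:30.
Windows ≥ 30 min: 06:20–07:00, 07:50–08:40, 09:40–11:30.

06:20–07:00, 07:50–08:40, 09:40–11:30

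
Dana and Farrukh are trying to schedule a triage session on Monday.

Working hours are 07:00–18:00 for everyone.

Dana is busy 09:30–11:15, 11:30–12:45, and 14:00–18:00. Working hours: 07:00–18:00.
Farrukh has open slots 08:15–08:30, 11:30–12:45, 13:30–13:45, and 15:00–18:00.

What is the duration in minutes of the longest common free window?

Dana free within 07:00–18:00: 07:00–09:30, 11:15–11:30, 12:45–14:00.
Dana ∩ Farrukh: 08:15–08:30, 13:30–13:45.
Common window lengths: 15, 15 min; longest is 15.

15 minutes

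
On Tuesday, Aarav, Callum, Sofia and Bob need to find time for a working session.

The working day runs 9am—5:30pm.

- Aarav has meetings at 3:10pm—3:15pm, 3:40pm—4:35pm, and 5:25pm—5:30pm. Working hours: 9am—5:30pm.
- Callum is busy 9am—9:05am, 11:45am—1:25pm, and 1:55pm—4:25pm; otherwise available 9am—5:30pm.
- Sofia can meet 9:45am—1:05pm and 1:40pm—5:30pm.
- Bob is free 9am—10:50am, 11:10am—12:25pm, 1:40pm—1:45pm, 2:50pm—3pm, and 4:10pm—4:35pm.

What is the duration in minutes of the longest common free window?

Aarav free within 09:00–17:30: 09:00–15:10, 15:15–15:40, 16:35–17:25.
Callum free within 09:00–17:30: 09:05–11:45, 13:25–13:55, 16:25–17:30.
Aarav ∩ Callum: 09:05–11:45, 13:25–13:55, 16:35–17:25.
Aarav ∩ Callum ∩ Sofia: 09:45–11:45, 13:40–13:55, 16:35–17:25.
Aarav ∩ Callum ∩ Sofia ∩ Bob: 09:45–10:50, 11:10–11:45, 13:40–13:45.
Common window lengths: 65, 35, 5 min; longest is 65.

65 minutes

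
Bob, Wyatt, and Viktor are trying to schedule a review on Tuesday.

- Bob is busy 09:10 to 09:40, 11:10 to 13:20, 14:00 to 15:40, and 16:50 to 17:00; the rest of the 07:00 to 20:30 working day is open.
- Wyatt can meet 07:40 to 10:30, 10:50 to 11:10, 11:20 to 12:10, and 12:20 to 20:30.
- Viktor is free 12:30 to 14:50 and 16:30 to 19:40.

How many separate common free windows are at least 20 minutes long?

3

Bob free within 07:00–20:30: 07:00–09:10, 09:40–11:10, 13:20–14:00, 15:40–16:50, 17:00–20:30.
Bob ∩ Wyatt: 07:40–09:10, 09:40–10:30, 10:50–11:10, 13:20–14:00, 15:40–16:50, 17:00–20:30.
Bob ∩ Wyatt ∩ Viktor: 13:20–14:00, 16:30–16:50, 17:00–19:40.
Windows ≥ 20 min: 13:20–14:00, 16:30–16:50, 17:00–19:40.
That's 3 windows.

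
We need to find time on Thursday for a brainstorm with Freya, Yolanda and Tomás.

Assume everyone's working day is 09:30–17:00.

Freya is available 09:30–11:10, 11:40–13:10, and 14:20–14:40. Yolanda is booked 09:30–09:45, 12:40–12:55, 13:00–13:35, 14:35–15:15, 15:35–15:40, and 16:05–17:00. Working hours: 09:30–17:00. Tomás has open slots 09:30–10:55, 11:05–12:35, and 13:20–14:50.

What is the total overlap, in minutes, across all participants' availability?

Yolanda free within 09:30–17:00: 09:45–12:40, 12:55–13:00, 13:35–14:35, 15:15–15:35, 15:40–16:05.
Freya ∩ Yolanda: 09:45–11:10, 11:40–12:40, 12:55–13:00, 14:20–14:35.
Freya ∩ Yolanda ∩ Tomás: 09:45–10:55, 11:05–11:10, 11:40–12:35, 14:20–14:35.
Total common minutes: 70 + 5 + 55 + 15 = 145.

145 minutes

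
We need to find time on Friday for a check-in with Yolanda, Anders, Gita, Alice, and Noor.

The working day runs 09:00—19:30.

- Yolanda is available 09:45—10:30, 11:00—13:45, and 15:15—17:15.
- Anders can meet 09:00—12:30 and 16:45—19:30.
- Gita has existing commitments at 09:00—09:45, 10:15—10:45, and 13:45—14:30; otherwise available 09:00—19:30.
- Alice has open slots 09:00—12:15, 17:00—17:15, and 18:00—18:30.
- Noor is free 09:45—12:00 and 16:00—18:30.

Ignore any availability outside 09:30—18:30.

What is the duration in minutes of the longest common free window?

Gita free within 09:00–19:30: 09:45–10:15, 10:45–13:45, 14:30–19:30.
Yolanda ∩ Anders: 09:45–10:30, 11:00–12:30, 16:45–17:15.
Yolanda ∩ Anders ∩ Gita: 09:45–10:15, 11:00–12:30, 16:45–17:15.
Yolanda ∩ Anders ∩ Gita ∩ Alice: 09:45–10:15, 11:00–12:15, 17:00–17:15.
Yolanda ∩ Anders ∩ Gita ∩ Alice ∩ Noor: 09:45–10:15, 11:00–12:00, 17:00–17:15.
Restricted to 09:30–18:30: 09:45–10:15, 11:00–12:00, 17:00–17:15.
Common window lengths: 30, 60, 15 min; longest is 60.

60 minutes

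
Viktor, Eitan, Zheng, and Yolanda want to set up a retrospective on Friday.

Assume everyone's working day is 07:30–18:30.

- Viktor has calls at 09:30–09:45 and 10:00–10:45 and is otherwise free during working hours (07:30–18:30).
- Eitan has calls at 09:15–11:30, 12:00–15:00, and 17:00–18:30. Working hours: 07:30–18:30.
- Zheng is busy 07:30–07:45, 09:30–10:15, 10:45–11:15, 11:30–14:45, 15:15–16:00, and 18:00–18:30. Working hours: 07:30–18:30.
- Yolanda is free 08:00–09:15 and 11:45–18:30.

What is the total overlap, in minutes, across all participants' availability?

150 minutes

Viktor free within 07:30–18:30: 07:30–09:30, 09:45–10:00, 10:45–18:30.
Eitan free within 07:30–18:30: 07:30–09:15, 11:30–12:00, 15:00–17:00.
Zheng free within 07:30–18:30: 07:45–09:30, 10:15–10:45, 11:15–11:30, 14:45–15:15, 16:00–18:00.
Viktor ∩ Eitan: 07:30–09:15, 11:30–12:00, 15:00–17:00.
Viktor ∩ Eitan ∩ Zheng: 07:45–09:15, 15:00–15:15, 16:00–17:00.
Viktor ∩ Eitan ∩ Zheng ∩ Yolanda: 08:00–09:15, 15:00–15:15, 16:00–17:00.
Total common minutes: 75 + 15 + 60 = 150.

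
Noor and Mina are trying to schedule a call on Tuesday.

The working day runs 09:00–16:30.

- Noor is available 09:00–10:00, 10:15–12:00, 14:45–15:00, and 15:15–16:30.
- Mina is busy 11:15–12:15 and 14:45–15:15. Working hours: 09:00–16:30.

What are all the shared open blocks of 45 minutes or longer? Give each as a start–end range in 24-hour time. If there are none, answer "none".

09:00–10:00, 10:15–11:15, 15:15–16:30

Mina free within 09:00–16:30: 09:00–11:15, 12:15–14:45, 15:15–16:30.
Noor ∩ Mina: 09:00–10:00, 10:15–11:15, 15:15–16:30.
Windows ≥ 45 min: 09:00–10:00, 10:15–11:15, 15:15–16:30.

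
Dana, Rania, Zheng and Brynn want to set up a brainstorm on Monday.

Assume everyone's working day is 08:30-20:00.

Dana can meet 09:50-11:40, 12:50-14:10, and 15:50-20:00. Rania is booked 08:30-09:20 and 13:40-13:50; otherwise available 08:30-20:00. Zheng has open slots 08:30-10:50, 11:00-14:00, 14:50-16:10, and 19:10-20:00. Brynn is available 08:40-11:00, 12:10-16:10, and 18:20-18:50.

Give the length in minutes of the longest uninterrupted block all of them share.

Rania free within 08:30–20:00: 09:20–13:40, 13:50–20:00.
Dana ∩ Rania: 09:50–11:40, 12:50–13:40, 13:50–14:10, 15:50–20:00.
Dana ∩ Rania ∩ Zheng: 09:50–10:50, 11:00–11:40, 12:50–13:40, 13:50–14:00, 15:50–16:10, 19:10–20:00.
Dana ∩ Rania ∩ Zheng ∩ Brynn: 09:50–10:50, 12:50–13:40, 13:50–14:00, 15:50–16:10.
Common window lengths: 60, 50, 10, 20 min; longest is 60.

60 minutes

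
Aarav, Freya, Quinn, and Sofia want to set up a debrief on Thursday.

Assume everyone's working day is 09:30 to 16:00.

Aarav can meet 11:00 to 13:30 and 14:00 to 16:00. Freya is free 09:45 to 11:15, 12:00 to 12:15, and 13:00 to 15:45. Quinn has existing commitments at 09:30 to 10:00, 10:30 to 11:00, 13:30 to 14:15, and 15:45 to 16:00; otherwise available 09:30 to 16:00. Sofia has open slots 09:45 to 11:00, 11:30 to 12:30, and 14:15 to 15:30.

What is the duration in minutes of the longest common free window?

Quinn free within 09:30–16:00: 10:00–10:30, 11:00–13:30, 14:15–15:45.
Aarav ∩ Freya: 11:00–11:15, 12:00–12:15, 13:00–13:30, 14:00–15:45.
Aarav ∩ Freya ∩ Quinn: 11:00–11:15, 12:00–12:15, 13:00–13:30, 14:15–15:45.
Aarav ∩ Freya ∩ Quinn ∩ Sofia: 12:00–12:15, 14:15–15:30.
Common window lengths: 15, 75 min; longest is 75.

75 minutes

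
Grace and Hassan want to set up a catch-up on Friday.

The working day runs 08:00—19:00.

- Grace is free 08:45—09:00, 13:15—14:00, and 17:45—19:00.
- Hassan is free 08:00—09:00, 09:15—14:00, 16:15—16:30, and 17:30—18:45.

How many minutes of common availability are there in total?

Grace ∩ Hassan: 08:45–09:00, 13:15–14:00, 17:45–18:45.
Total common minutes: 15 + 45 + 60 = 120.

120 minutes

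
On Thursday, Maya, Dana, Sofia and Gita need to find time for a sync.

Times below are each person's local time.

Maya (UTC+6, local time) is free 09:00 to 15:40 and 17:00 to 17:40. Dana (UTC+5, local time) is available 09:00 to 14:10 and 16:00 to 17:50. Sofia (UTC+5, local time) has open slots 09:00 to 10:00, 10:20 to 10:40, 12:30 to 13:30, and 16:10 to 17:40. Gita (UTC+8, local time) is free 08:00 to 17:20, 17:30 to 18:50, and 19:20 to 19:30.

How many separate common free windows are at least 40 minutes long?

Maya → UTC: 03:00–09:40, 11:00–11:40.
Dana → UTC: 04:00–09:10, 11:00–12:50.
Sofia → UTC: 04:00–05:00, 05:20–05:40, 07:30–08:30, 11:10–12:40.
Gita → UTC: 00:00–09:20, 09:30–10:50, 11:20–11:30.
Maya ∩ Dana: 04:00–09:10, 11:00–11:40.
Maya ∩ Dana ∩ Sofia: 04:00–05:00, 05:20–05:40, 07:30–08:30, 11:10–11:40.
Maya ∩ Dana ∩ Sofia ∩ Gita: 04:00–05:00, 05:20–05:40, 07:30–08:30, 11:20–11:30.
Windows ≥ 40 min: 04:00–05:00, 07:30–08:30.
That's 2 windows.

2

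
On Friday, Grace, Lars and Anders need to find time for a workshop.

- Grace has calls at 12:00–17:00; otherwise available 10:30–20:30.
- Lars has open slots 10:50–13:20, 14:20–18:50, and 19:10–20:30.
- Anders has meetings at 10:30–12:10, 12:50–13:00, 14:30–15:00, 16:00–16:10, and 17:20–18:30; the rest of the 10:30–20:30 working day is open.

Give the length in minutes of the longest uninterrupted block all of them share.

Grace free within 10:30–20:30: 10:30–12:00, 17:00–20:30.
Anders free within 10:30–20:30: 12:10–12:50, 13:00–14:30, 15:00–16:00, 16:10–17:20, 18:30–20:30.
Grace ∩ Lars: 10:50–12:00, 17:00–18:50, 19:10–20:30.
Grace ∩ Lars ∩ Anders: 17:00–17:20, 18:30–18:50, 19:10–20:30.
Common window lengths: 20, 20, 80 min; longest is 80.

80 minutes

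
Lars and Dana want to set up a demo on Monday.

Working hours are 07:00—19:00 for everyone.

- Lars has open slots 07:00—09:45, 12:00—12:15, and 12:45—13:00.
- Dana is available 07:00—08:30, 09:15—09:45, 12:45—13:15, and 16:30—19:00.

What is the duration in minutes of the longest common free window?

Lars ∩ Dana: 07:00–08:30, 09:15–09:45, 12:45–13:00.
Common window lengths: 90, 30, 15 min; longest is 90.

90 minutes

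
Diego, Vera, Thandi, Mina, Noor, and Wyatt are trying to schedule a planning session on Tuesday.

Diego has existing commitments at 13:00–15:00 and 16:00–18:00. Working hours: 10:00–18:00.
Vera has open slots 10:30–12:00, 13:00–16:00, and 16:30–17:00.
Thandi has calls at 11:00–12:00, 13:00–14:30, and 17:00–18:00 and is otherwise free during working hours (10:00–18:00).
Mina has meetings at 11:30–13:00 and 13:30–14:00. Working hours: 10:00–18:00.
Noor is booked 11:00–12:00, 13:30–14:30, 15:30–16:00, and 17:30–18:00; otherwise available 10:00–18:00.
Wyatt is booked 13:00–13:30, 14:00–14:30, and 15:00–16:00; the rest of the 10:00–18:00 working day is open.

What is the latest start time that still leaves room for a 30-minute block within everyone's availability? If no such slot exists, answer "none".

10:30

Diego free within 10:00–18:00: 10:00–13:00, 15:00–16:00.
Thandi free within 10:00–18:00: 10:00–11:00, 12:00–13:00, 14:30–17:00.
Mina free within 10:00–18:00: 10:00–11:30, 13:00–13:30, 14:00–18:00.
Noor free within 10:00–18:00: 10:00–11:00, 12:00–13:30, 14:30–15:30, 16:00–17:30.
Wyatt free within 10:00–18:00: 10:00–13:00, 13:30–14:00, 14:30–15:00, 16:00–18:00.
Diego ∩ Vera: 10:30–12:00, 15:00–16:00.
Diego ∩ Vera ∩ Thandi: 10:30–11:00, 15:00–16:00.
Diego ∩ Vera ∩ Thandi ∩ Mina: 10:30–11:00, 15:00–16:00.
Diego ∩ Vera ∩ Thandi ∩ Mina ∩ Noor: 10:30–11:00, 15:00–15:30.
Diego ∩ Vera ∩ Thandi ∩ Mina ∩ Noor ∩ Wyatt: 10:30–11:00.
Windows ≥ 30 min: 10:30–11:00.
Latest start in the last window 10:30–11:00 is 11:00 − 30 min = 10:30.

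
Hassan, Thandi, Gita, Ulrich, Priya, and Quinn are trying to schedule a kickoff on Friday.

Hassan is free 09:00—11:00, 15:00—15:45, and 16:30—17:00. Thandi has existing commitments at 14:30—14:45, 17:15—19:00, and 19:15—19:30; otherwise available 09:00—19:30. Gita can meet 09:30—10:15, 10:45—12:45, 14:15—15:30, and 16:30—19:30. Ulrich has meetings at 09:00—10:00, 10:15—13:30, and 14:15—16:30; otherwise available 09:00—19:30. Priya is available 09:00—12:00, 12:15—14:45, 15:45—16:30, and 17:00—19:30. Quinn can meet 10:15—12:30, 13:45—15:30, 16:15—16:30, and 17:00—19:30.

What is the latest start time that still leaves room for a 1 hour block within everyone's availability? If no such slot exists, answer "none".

none

Thandi free within 09:00–19:30: 09:00–14:30, 14:45–17:15, 19:00–19:15.
Ulrich free within 09:00–19:30: 10:00–10:15, 13:30–14:15, 16:30–19:30.
Hassan ∩ Thandi: 09:00–11:00, 15:00–15:45, 16:30–17:00.
Hassan ∩ Thandi ∩ Gita: 09:30–10:15, 10:45–11:00, 15:00–15:30, 16:30–17:00.
Hassan ∩ Thandi ∩ Gita ∩ Ulrich: 10:00–10:15, 16:30–17:00.
Hassan ∩ Thandi ∩ Gita ∩ Ulrich ∩ Priya: 10:00–10:15.
Hassan ∩ Thandi ∩ Gita ∩ Ulrich ∩ Priya ∩ Quinn: (none).
Windows ≥ 60 min: (none).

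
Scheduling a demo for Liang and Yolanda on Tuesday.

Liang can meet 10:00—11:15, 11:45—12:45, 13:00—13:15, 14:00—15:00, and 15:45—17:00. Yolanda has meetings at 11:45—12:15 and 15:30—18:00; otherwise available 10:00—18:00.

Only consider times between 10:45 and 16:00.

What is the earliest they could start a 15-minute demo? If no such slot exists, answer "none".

10:45

Yolanda free within 10:00–18:00: 10:00–11:45, 12:15–15:30.
Liang ∩ Yolanda: 10:00–11:15, 12:15–12:45, 13:00–13:15, 14:00–15:00.
Restricted to 10:45–16:00: 10:45–11:15, 12:15–12:45, 13:00–13:15, 14:00–15:00.
Windows ≥ 15 min: 10:45–11:15, 12:15–12:45, 13:00–13:15, 14:00–15:00.
Earliest such window starts at 10:45.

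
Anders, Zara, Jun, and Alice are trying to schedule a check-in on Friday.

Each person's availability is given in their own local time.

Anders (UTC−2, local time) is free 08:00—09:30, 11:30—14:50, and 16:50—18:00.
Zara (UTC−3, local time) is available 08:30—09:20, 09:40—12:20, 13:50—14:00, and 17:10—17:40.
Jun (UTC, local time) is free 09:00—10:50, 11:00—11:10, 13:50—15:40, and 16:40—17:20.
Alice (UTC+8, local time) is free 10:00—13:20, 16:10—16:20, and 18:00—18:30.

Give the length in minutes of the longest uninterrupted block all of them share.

Anders → UTC: 10:00–11:30, 13:30–16:50, 18:50–20:00.
Zara → UTC: 11:30–12:20, 12:40–15:20, 16:50–17:00, 20:10–20:40.
Jun → UTC: 09:00–10:50, 11:00–11:10, 13:50–15:40, 16:40–17:20.
Alice → UTC: 02:00–05:20, 08:10–08:20, 10:00–10:30.
Anders ∩ Zara: 13:30–15:20.
Anders ∩ Zara ∩ Jun: 13:50–15:20.
Anders ∩ Zara ∩ Jun ∩ Alice: (none).
No common window.

0 minutes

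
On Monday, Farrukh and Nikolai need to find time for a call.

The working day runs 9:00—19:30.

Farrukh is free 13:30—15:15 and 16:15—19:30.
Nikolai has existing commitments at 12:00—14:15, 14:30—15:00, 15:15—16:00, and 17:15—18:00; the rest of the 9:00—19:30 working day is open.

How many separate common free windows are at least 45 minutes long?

2

Nikolai free within 09:00–19:30: 09:00–12:00, 14:15–14:30, 15:00–15:15, 16:00–17:15, 18:00–19:30.
Farrukh ∩ Nikolai: 14:15–14:30, 15:00–15:15, 16:15–17:15, 18:00–19:30.
Windows ≥ 45 min: 16:15–17:15, 18:00–19:30.
That's 2 windows.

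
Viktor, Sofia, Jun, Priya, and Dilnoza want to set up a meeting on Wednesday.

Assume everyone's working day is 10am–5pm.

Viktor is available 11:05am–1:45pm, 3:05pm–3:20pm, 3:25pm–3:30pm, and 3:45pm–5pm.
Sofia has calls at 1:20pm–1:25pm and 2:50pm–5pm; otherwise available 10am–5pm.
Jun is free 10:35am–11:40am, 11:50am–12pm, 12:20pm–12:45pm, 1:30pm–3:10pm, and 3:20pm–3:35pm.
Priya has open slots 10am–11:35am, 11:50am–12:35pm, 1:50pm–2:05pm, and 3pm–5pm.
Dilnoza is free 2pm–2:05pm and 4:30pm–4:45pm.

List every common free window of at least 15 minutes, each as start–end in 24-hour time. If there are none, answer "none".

Sofia free within 10:00–17:00: 10:00–13:20, 13:25–14:50.
Viktor ∩ Sofia: 11:05–13:20, 13:25–13:45.
Viktor ∩ Sofia ∩ Jun: 11:05–11:40, 11:50–12:00, 12:20–12:45, 13:30–13:45.
Viktor ∩ Sofia ∩ Jun ∩ Priya: 11:05–11:35, 11:50–12:00, 12:20–12:35.
Viktor ∩ Sofia ∩ Jun ∩ Priya ∩ Dilnoza: (none).
Windows ≥ 15 min: (none).

none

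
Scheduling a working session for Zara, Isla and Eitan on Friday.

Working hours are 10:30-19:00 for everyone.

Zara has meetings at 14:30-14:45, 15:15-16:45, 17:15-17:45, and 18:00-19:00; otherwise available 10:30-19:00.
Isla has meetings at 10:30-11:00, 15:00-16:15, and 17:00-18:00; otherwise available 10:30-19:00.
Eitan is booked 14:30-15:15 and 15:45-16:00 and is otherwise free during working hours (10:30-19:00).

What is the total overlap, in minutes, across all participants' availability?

Zara free within 10:30–19:00: 10:30–14:30, 14:45–15:15, 16:45–17:15, 17:45–18:00.
Isla free within 10:30–19:00: 11:00–15:00, 16:15–17:00, 18:00–19:00.
Eitan free within 10:30–19:00: 10:30–14:30, 15:15–15:45, 16:00–19:00.
Zara ∩ Isla: 11:00–14:30, 14:45–15:00, 16:45–17:00.
Zara ∩ Isla ∩ Eitan: 11:00–14:30, 16:45–17:00.
Total common minutes: 210 + 15 = 225.

225 minutes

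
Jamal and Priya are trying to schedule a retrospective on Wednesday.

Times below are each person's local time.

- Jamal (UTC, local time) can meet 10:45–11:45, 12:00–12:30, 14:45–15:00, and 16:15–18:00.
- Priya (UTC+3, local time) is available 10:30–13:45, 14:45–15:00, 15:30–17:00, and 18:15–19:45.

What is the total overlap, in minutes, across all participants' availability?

30 minutes

Jamal → UTC: 10:45–11:45, 12:00–12:30, 14:45–15:00, 16:15–18:00.
Priya → UTC: 07:30–10:45, 11:45–12:00, 12:30–14:00, 15:15–16:45.
Jamal ∩ Priya: 16:15–16:45.
Total common minutes: 30.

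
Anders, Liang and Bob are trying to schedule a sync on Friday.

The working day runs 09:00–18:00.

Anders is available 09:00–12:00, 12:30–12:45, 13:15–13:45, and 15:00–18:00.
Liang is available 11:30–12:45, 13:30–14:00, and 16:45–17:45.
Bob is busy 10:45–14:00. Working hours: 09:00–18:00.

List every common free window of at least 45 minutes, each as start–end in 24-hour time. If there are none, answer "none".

Bob free within 09:00–18:00: 09:00–10:45, 14:00–18:00.
Anders ∩ Liang: 11:30–12:00, 12:30–12:45, 13:30–13:45, 16:45–17:45.
Anders ∩ Liang ∩ Bob: 16:45–17:45.
Windows ≥ 45 min: 16:45–17:45.

16:45–17:45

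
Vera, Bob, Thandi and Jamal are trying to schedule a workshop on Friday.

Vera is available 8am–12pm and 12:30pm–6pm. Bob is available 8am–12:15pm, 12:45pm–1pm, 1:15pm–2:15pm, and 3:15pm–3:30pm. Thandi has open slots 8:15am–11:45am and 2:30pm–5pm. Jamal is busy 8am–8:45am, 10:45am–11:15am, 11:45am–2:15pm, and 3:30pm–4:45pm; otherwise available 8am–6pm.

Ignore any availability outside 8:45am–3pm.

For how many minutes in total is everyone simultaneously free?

150 minutes

Jamal free within 08:00–18:00: 08:45–10:45, 11:15–11:45, 14:15–15:30, 16:45–18:00.
Vera ∩ Bob: 08:00–12:00, 12:45–13:00, 13:15–14:15, 15:15–15:30.
Vera ∩ Bob ∩ Thandi: 08:15–11:45, 15:15–15:30.
Vera ∩ Bob ∩ Thandi ∩ Jamal: 08:45–10:45, 11:15–11:45, 15:15–15:30.
Restricted to 08:45–15:00: 08:45–10:45, 11:15–11:45.
Total common minutes: 120 + 30 = 150.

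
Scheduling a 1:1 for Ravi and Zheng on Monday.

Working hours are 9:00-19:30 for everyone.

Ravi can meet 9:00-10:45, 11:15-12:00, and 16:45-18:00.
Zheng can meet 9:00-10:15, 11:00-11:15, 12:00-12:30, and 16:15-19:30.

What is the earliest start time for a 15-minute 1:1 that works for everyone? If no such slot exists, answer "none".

Ravi ∩ Zheng: 09:00–10:15, 16:45–18:00.
Windows ≥ 15 min: 09:00–10:15, 16:45–18:00.
Earliest such window starts at 09:00.

09:00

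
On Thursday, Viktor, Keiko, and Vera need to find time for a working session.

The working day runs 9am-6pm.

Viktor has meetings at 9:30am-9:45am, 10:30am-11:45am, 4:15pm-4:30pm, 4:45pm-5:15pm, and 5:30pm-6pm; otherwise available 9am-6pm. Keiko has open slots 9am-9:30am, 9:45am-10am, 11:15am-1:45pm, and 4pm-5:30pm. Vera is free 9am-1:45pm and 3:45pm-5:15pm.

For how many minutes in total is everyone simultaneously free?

195 minutes

Viktor free within 09:00–18:00: 09:00–09:30, 09:45–10:30, 11:45–16:15, 16:30–16:45, 17:15–17:30.
Viktor ∩ Keiko: 09:00–09:30, 09:45–10:00, 11:45–13:45, 16:00–16:15, 16:30–16:45, 17:15–17:30.
Viktor ∩ Keiko ∩ Vera: 09:00–09:30, 09:45–10:00, 11:45–13:45, 16:00–16:15, 16:30–16:45.
Total common minutes: 30 + 15 + 120 + 15 + 15 = 195.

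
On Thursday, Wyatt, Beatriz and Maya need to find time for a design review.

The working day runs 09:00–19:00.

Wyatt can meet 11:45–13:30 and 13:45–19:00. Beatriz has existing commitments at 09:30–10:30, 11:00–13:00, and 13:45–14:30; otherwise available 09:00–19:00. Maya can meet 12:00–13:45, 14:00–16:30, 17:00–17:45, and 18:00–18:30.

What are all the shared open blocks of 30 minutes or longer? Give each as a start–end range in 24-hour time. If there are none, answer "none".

13:00–13:30, 14:30–16:30, 17:00–17:45, 18:00–18:30

Beatriz free within 09:00–19:00: 09:00–09:30, 10:30–11:00, 13:00–13:45, 14:30–19:00.
Wyatt ∩ Beatriz: 13:00–13:30, 14:30–19:00.
Wyatt ∩ Beatriz ∩ Maya: 13:00–13:30, 14:30–16:30, 17:00–17:45, 18:00–18:30.
Windows ≥ 30 min: 13:00–13:30, 14:30–16:30, 17:00–17:45, 18:00–18:30.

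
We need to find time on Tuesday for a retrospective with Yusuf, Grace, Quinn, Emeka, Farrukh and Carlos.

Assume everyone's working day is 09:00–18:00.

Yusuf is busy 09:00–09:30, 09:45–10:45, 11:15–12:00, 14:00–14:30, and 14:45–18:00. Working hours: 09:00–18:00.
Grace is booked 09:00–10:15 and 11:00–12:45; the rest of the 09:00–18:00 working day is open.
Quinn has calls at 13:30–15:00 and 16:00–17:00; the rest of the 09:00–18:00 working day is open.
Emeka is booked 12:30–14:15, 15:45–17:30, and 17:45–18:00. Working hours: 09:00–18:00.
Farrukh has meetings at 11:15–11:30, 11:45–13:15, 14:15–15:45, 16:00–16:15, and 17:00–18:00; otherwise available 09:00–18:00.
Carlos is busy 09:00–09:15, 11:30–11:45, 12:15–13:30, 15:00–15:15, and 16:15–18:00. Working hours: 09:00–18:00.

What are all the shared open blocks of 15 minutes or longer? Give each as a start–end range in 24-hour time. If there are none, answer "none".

Yusuf free within 09:00–18:00: 09:30–09:45, 10:45–11:15, 12:00–14:00, 14:30–14:45.
Grace free within 09:00–18:00: 10:15–11:00, 12:45–18:00.
Quinn free within 09:00–18:00: 09:00–13:30, 15:00–16:00, 17:00–18:00.
Emeka free within 09:00–18:00: 09:00–12:30, 14:15–15:45, 17:30–17:45.
Farrukh free within 09:00–18:00: 09:00–11:15, 11:30–11:45, 13:15–14:15, 15:45–16:00, 16:15–17:00.
Carlos free within 09:00–18:00: 09:15–11:30, 11:45–12:15, 13:30–15:00, 15:15–16:15.
Yusuf ∩ Grace: 10:45–11:00, 12:45–14:00, 14:30–14:45.
Yusuf ∩ Grace ∩ Quinn: 10:45–11:00, 12:45–13:30.
Yusuf ∩ Grace ∩ Quinn ∩ Emeka: 10:45–11:00.
Yusuf ∩ Grace ∩ Quinn ∩ Emeka ∩ Farrukh: 10:45–11:00.
Yusuf ∩ Grace ∩ Quinn ∩ Emeka ∩ Farrukh ∩ Carlos: 10:45–11:00.
Windows ≥ 15 min: 10:45–11:00.

10:45–11:00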